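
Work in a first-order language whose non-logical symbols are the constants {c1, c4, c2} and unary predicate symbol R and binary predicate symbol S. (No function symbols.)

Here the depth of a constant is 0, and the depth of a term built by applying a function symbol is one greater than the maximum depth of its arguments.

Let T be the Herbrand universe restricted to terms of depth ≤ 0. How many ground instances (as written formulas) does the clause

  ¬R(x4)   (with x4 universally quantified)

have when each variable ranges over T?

Ground terms of depth ≤ 0:
  With no function symbols every ground term is a constant, so there are exactly 3 ground terms at every depth bound.
  N_0 = 3
  Explicitly: c1, c4, c2.
So there are 3 ground terms available for substitution.
The variable x4 ranges independently over the available ground terms, and distinct assignments produce distinct instances.
Number of ground instances = 3.

3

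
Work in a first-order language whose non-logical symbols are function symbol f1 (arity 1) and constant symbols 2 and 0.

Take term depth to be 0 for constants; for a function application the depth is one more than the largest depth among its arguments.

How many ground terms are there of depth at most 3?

8

Let N_k = |{terms of depth ≤ k}|. Then N_0 = 2 and N_k = 2 + N_{k-1} for k ≥ 1 (one summand per function symbol, arity giving the exponent).
N_0 = 2
N_1 = 2 + 2 = 4
N_2 = 2 + 4 = 6
N_3 = 2 + 6 = 8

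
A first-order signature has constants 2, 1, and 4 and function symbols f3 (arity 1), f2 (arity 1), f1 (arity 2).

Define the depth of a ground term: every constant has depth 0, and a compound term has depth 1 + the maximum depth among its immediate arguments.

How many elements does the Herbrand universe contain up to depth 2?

Let N_k = |{terms of depth ≤ k}|. Then N_0 = 3 and N_k = 3 + N_{k-1} + N_{k-1} + N_{k-1}^2 for k ≥ 1 (one summand per function symbol, arity giving the exponent).
N_0 = 3
N_1 = 3 + 3 + 3 + 3^2 = 18
N_2 = 3 + 18 + 18 + 18^2 = 363

363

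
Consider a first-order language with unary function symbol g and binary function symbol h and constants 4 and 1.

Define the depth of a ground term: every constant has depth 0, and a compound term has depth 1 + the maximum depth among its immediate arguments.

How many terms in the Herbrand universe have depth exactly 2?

Let N_k count ground terms of depth at most k. Each non-constant term of depth ≤ k is some function symbol applied to depth-≤(k−1) arguments, giving N_k = 2 + N_{k-1} + N_{k-1}^2.
N_0 = 2
N_1 = 2 + 2 + 2^2 = 8
N_2 = 2 + 8 + 8^2 = 74
Terms of depth exactly 2: N_2 − N_1 = 74 − 8 = 66.

66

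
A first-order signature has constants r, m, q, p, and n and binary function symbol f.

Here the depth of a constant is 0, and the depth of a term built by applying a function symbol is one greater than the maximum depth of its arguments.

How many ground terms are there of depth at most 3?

819030

Let N_k = |{terms of depth ≤ k}|. Then N_0 = 5 and N_k = 5 + N_{k-1}^2 for k ≥ 1 (one summand per function symbol, arity giving the exponent).
N_0 = 5
N_1 = 5 + 5^2 = 30
N_2 = 5 + 30^2 = 905
N_3 = 5 + 905^2 = 819030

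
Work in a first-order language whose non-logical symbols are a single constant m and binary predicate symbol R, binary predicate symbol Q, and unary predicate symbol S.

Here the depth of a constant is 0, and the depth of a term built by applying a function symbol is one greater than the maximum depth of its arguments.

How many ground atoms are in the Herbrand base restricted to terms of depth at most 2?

First count ground terms of depth ≤ 2.
With no function symbols every ground term is a constant, so there is exactly 1 ground term at every depth bound.
N_0 = 1
N_1 = 1
N_2 = 1
Explicitly: m.
So |H| = 1.
A ground atom is a predicate applied to a tuple of terms from H, so the count is the sum over predicates of |H|^arity:
  R: 1^2 = 1;  Q: 1^2 = 1;  S: 1
Total ground atoms: 1 + 1 + 1 = 3.

3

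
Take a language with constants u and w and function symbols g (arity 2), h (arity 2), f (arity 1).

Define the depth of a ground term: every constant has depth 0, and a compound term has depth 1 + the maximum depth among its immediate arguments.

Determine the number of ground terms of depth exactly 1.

10

Let N_k = |{terms of depth ≤ k}|. Then N_0 = 2 and N_k = 2 + N_{k-1}^2 + N_{k-1}^2 + N_{k-1} for k ≥ 1 (one summand per function symbol, arity giving the exponent).
N_0 = 2
N_1 = 2 + 2^2 + 2^2 + 2 = 12
Terms of depth exactly 1: N_1 − N_0 = 12 − 2 = 10.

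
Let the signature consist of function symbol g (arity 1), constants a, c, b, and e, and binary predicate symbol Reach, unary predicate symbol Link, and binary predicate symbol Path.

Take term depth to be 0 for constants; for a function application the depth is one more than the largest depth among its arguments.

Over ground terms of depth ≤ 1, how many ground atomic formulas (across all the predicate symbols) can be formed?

136

First count ground terms of depth ≤ 1.
Count level by level. With function symbols g/1, the terms of depth ≤ k are the 4 constants together with each function applied to depth-≤(k−1) tuples, so N_k = 4 + N_{k-1}.
N_0 = 4
N_1 = 4 + 4 = 8
Explicitly: a, c, b, e, g(a), g(c), g(b), g(e).
So |H| = 8.
Ground atoms are formed by filling each argument slot of a predicate with a term from H, so an r-ary predicate gives |H|^r atoms:
  Reach: 8^2 = 64;  Link: 8;  Path: 8^2 = 64
Total ground atoms: 64 + 8 + 64 = 136.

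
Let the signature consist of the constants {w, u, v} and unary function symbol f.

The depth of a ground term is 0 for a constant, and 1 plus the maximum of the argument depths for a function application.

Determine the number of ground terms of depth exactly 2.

3

Count level by level. With function symbols f/1, the terms of depth ≤ k are the 3 constants together with each function applied to depth-≤(k−1) tuples, so N_k = 3 + N_{k-1}.
N_0 = 3
N_1 = 3 + 3 = 6
N_2 = 3 + 6 = 9
Terms of depth exactly 2: N_2 − N_1 = 9 − 6 = 3.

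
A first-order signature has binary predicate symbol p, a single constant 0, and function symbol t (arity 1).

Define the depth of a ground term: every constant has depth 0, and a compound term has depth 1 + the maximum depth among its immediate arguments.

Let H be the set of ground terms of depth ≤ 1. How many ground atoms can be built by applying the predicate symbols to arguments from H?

First count ground terms of depth ≤ 1.
Count level by level. With function symbols t/1, the terms of depth ≤ k are the 1 constant together with each function applied to depth-≤(k−1) tuples, so N_k = 1 + N_{k-1}.
N_0 = 1
N_1 = 1 + 1 = 2
So |H| = 2.
A ground atom is a predicate applied to a tuple of terms from H, so the count is the sum over predicates of |H|^arity:
  p: 2^2 = 4
Total ground atoms: 4.

4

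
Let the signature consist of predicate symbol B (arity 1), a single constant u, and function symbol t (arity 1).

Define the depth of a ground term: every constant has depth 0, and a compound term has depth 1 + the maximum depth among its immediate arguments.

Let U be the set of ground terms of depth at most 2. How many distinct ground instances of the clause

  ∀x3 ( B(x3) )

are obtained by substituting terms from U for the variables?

3

Ground terms of depth ≤ 2:
  Let N_k count ground terms of depth at most k. Each non-constant term of depth ≤ k is some function symbol applied to depth-≤(k−1) arguments, giving N_k = 1 + N_{k-1}.
  N_0 = 1
  N_1 = 1 + 1 = 2
  N_2 = 1 + 2 = 3
  Explicitly: u, t(u), t(t(u)).
So there are 3 ground terms available for substitution.
The clause has 1 distinct variable (x3), which appears in the body. In the free term algebra distinct substitutions yield syntactically distinct ground instances.
Number of ground instances = 3.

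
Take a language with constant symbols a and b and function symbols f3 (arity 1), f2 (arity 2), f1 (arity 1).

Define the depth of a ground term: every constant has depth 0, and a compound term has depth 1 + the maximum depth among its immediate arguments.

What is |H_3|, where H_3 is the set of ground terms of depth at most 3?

If N_k denotes the number of depth-≤k ground terms, the 2 constants give N_0 = 2, and each function symbol of arity r contributes N_{k-1}^r new terms at level k: N_k = 2 + N_{k-1} + N_{k-1}^2 + N_{k-1}.
N_0 = 2
N_1 = 2 + 2 + 2^2 + 2 = 10
N_2 = 2 + 10 + 10^2 + 10 = 122
N_3 = 2 + 122 + 122^2 + 122 = 15130

15130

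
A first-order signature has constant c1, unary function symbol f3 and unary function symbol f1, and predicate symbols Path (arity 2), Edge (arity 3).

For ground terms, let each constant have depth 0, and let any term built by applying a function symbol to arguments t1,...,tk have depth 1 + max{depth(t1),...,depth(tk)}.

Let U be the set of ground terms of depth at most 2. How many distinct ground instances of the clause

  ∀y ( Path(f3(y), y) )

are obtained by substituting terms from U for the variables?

7

Ground terms of depth ≤ 2:
  If N_k denotes the number of depth-≤k ground terms, the 1 constant gives N_0 = 1, and each function symbol of arity r contributes N_{k-1}^r new terms at level k: N_k = 1 + N_{k-1} + N_{k-1}.
  N_0 = 1
  N_1 = 1 + 1 + 1 = 3
  N_2 = 1 + 3 + 3 = 7
So there are 7 ground terms available for substitution.
There is 1 variable to instantiate (y),  occurring in at least one literal, so different choices give different ground instances.
Number of ground instances = 7.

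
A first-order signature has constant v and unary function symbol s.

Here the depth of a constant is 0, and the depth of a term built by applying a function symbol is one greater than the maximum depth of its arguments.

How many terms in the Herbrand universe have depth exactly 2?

1

Write N_k for the number of ground terms of depth ≤ k. A term of depth ≤ k is either a constant or a function symbol applied to arguments of depth ≤ k−1, so N_k = 1 + N_{k-1}.
N_0 = 1
N_1 = 1 + 1 = 2
N_2 = 1 + 2 = 3
Terms of depth exactly 2: N_2 − N_1 = 3 − 2 = 1.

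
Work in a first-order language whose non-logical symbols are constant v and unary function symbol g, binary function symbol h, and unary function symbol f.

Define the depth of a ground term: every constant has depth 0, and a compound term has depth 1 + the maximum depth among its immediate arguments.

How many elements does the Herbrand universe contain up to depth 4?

458329

Write N_k for the number of ground terms of depth ≤ k. A term of depth ≤ k is either a constant or a function symbol applied to arguments of depth ≤ k−1, so N_k = 1 + N_{k-1} + N_{k-1}^2 + N_{k-1}.
N_0 = 1
N_1 = 1 + 1 + 1^2 + 1 = 4
N_2 = 1 + 4 + 4^2 + 4 = 25
N_3 = 1 + 25 + 25^2 + 25 = 676
N_4 = 1 + 676 + 676^2 + 676 = 458329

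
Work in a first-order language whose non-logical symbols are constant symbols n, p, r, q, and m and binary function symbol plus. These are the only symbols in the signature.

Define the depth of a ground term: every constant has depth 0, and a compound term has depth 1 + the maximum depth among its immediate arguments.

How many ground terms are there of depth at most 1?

30

Let N_k count ground terms of depth at most k. Each non-constant term of depth ≤ k is some function symbol applied to depth-≤(k−1) arguments, giving N_k = 5 + N_{k-1}^2.
N_0 = 5
N_1 = 5 + 5^2 = 30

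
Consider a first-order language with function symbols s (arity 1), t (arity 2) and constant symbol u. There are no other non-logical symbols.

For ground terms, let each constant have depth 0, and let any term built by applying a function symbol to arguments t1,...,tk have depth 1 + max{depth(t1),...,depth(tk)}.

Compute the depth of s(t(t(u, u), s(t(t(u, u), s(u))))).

depth(t(u, u)) = 1 + max(0, 0) = 1
depth(s(u)) = 1 + depth(u) = 1 + 0 = 1
depth(t(t(u, u), s(u))) = 1 + max(1, 1) = 2
depth(s(t(t(u, u), s(u)))) = 1 + depth(t(t(u, u), s(u))) = 1 + 2 = 3
depth(t(t(u, u), s(t(t(u, u), s(u))))) = 1 + max(1, 3) = 4
depth(s(t(t(u, u), s(t(t(u, u), s(u)))))) = 1 + depth(t(t(u, u), s(t(t(u, u), s(u))))) = 1 + 4 = 5

5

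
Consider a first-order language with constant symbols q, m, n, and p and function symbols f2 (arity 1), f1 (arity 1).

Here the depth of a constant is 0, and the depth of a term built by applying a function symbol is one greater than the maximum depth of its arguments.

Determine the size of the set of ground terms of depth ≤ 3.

60

Write N_k for the number of ground terms of depth ≤ k. A term of depth ≤ k is either a constant or a function symbol applied to arguments of depth ≤ k−1, so N_k = 4 + N_{k-1} + N_{k-1}.
N_0 = 4
N_1 = 4 + 4 + 4 = 12
N_2 = 4 + 12 + 12 = 28
N_3 = 4 + 28 + 28 = 60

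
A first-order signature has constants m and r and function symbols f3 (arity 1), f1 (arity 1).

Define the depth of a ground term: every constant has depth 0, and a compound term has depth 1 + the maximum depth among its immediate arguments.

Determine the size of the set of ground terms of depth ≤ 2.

14

Let N_k count ground terms of depth at most k. Each non-constant term of depth ≤ k is some function symbol applied to depth-≤(k−1) arguments, giving N_k = 2 + N_{k-1} + N_{k-1}.
N_0 = 2
N_1 = 2 + 2 + 2 = 6
N_2 = 2 + 6 + 6 = 14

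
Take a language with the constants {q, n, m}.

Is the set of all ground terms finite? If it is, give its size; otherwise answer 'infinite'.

There are no function symbols, so every ground term is one of the 3 constants.
The Herbrand universe is {q, n, m}, which is finite with 3 elements.

3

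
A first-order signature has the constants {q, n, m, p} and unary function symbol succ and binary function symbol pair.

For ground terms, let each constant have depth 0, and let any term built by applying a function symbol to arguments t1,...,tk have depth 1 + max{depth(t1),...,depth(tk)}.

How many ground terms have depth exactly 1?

Count level by level. With function symbols succ/1, pair/2, the terms of depth ≤ k are the 4 constants together with each function applied to depth-≤(k−1) tuples, so N_k = 4 + N_{k-1} + N_{k-1}^2.
N_0 = 4
N_1 = 4 + 4 + 4^2 = 24
Terms of depth exactly 1: N_1 − N_0 = 24 − 4 = 20.

20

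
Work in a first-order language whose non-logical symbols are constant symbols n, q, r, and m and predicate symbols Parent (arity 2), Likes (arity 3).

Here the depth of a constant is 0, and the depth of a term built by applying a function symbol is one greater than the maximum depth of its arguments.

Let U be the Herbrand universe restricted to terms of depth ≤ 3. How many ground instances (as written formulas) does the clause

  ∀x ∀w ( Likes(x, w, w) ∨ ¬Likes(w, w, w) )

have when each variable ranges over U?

16

Ground terms of depth ≤ 3:
  With no function symbols every ground term is a constant, so there are exactly 4 ground terms at every depth bound.
  N_0 = 4
  N_1 = 4
  N_2 = 4
  N_3 = 4
  Explicitly: n, q, r, m.
So there are 4 ground terms available for substitution.
The body mentions every one of the 2 quantified variables; since ground terms form a free algebra, no two substitutions collapse to the same formula.
Number of ground instances = 4^2 = 16.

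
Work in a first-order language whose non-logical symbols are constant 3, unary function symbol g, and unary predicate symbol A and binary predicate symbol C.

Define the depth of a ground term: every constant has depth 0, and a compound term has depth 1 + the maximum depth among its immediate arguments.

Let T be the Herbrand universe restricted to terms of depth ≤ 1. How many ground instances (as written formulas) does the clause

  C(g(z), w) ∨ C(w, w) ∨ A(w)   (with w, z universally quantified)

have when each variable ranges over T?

Ground terms of depth ≤ 1:
  Write N_k for the number of ground terms of depth ≤ k. A term of depth ≤ k is either a constant or a function symbol applied to arguments of depth ≤ k−1, so N_k = 1 + N_{k-1}.
  N_0 = 1
  N_1 = 1 + 1 = 2
So there are 2 ground terms available for substitution.
The body mentions every one of the 2 quantified variables; since ground terms form a free algebra, no two substitutions collapse to the same formula.
Number of ground instances = 2^2 = 4.

4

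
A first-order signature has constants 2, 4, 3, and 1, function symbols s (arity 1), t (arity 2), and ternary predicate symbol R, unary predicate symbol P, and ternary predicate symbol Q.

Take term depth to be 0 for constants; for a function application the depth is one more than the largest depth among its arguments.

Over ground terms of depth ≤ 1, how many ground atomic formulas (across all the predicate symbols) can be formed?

27672

First count ground terms of depth ≤ 1.
Let N_k count ground terms of depth at most k. Each non-constant term of depth ≤ k is some function symbol applied to depth-≤(k−1) arguments, giving N_k = 4 + N_{k-1} + N_{k-1}^2.
N_0 = 4
N_1 = 4 + 4 + 4^2 = 24
So |H| = 24.
For each predicate symbol, the number of ground atoms is |H| raised to its arity; summing:
  R: 24^3 = 13824;  P: 24;  Q: 24^3 = 13824
Total ground atoms: 13824 + 24 + 13824 = 27672.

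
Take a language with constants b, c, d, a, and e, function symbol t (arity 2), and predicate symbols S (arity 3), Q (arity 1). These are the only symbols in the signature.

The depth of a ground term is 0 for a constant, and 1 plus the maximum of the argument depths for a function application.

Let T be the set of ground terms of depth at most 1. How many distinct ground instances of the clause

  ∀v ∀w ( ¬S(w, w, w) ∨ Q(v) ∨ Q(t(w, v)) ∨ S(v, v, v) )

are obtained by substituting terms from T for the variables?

Ground terms of depth ≤ 1:
  Write N_k for the number of ground terms of depth ≤ k. A term of depth ≤ k is either a constant or a function symbol applied to arguments of depth ≤ k−1, so N_k = 5 + N_{k-1}^2.
  N_0 = 5
  N_1 = 5 + 5^2 = 30
So there are 30 ground terms available for substitution.
Each of v, w ranges independently over the available ground terms, and distinct assignments produce distinct instances.
Number of ground instances = 30^2 = 900.

900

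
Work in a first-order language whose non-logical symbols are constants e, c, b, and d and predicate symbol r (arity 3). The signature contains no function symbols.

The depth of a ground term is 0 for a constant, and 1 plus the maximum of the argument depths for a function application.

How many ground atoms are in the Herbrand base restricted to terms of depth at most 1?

64

First count ground terms of depth ≤ 1.
With no function symbols every ground term is a constant, so there are exactly 4 ground terms at every depth bound.
N_0 = 4
N_1 = 4
Explicitly: e, c, b, d.
So |H| = 4.
For each predicate symbol, the number of ground atoms is |H| raised to its arity; summing:
  r: 4^3 = 64
Total ground atoms: 64.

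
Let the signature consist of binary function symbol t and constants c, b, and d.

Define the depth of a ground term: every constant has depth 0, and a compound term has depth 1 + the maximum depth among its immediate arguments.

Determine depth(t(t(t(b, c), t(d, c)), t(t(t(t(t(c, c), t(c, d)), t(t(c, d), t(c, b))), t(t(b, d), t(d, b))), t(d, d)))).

6

depth(t(b, c)) = 1 + max(0, 0) = 1
depth(t(d, c)) = 1 + max(0, 0) = 1
depth(t(t(b, c), t(d, c))) = 1 + max(1, 1) = 2
depth(t(c, c)) = 1 + max(0, 0) = 1
depth(t(c, d)) = 1 + max(0, 0) = 1
depth(t(t(c, c), t(c, d))) = 1 + max(1, 1) = 2
depth(t(c, b)) = 1 + max(0, 0) = 1
depth(t(t(c, d), t(c, b))) = 1 + max(1, 1) = 2
depth(t(t(t(c, c), t(c, d)), t(t(c, d), t(c, b)))) = 1 + max(2, 2) = 3
depth(t(b, d)) = 1 + max(0, 0) = 1
depth(t(d, b)) = 1 + max(0, 0) = 1
depth(t(t(b, d), t(d, b))) = 1 + max(1, 1) = 2
depth(t(t(t(t(c, c), t(c, d)), t(t(c, d), t(c, b))), t(t(b, d), t(d, b)))) = 1 + max(3, 2) = 4
depth(t(d, d)) = 1 + max(0, 0) = 1
depth(t(t(t(t(t(c, c), t(c, d)), t(t(c, d), t(c, b))), t(t(b, d), t(d, b))), t(d, d))) = 1 + max(4, 1) = 5
depth(t(t(t(b, c), t(d, c)), t(t(t(t(t(c, c), t(c, d)), t(t(c, d), t(c, b))), t(t(b, d), t(d, b))), t(d, d)))) = 1 + max(2, 5) = 6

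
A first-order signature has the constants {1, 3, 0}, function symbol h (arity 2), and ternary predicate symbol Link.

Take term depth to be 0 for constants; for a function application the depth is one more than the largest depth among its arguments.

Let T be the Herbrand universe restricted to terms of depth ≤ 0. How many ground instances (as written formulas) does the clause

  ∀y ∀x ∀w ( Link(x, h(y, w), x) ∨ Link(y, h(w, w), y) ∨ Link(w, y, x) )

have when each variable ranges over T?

Ground terms of depth ≤ 0:
  Count level by level. With function symbols h/2, the terms of depth ≤ k are the 3 constants together with each function applied to depth-≤(k−1) tuples, so N_k = 3 + N_{k-1}^2.
  N_0 = 3
  Explicitly: 1, 3, 0.
So there are 3 ground terms available for substitution.
Each of y, x, w ranges independently over the available ground terms, and distinct assignments produce distinct instances.
Number of ground instances = 3^3 = 27.

27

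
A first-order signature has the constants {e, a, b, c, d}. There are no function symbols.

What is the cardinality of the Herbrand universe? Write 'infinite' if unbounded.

5

There are no function symbols, so every ground term is one of the 5 constants.
The Herbrand universe is {e, a, b, c, d}, which is finite with 5 elements.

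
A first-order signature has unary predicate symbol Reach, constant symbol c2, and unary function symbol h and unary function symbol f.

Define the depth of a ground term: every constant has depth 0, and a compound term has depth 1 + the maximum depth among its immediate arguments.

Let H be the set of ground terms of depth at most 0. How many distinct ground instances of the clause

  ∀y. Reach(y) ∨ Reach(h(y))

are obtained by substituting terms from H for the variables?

Ground terms of depth ≤ 0:
  If N_k denotes the number of depth-≤k ground terms, the 1 constant gives N_0 = 1, and each function symbol of arity r contributes N_{k-1}^r new terms at level k: N_k = 1 + N_{k-1} + N_{k-1}.
  N_0 = 1
  Explicitly: c2.
So there is exactly 1 ground term available for substitution.
There is 1 variable to instantiate (y),  occurring in at least one literal, so different choices give different ground instances.
Number of ground instances = 1.

1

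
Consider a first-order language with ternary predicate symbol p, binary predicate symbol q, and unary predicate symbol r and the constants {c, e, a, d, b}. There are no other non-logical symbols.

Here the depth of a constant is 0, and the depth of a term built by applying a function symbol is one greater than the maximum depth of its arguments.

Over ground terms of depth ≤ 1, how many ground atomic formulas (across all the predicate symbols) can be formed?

First count ground terms of depth ≤ 1.
With no function symbols every ground term is a constant, so there are exactly 5 ground terms at every depth bound.
N_0 = 5
N_1 = 5
Explicitly: c, e, a, d, b.
So |H| = 5.
For each predicate symbol, the number of ground atoms is |H| raised to its arity; summing:
  p: 5^3 = 125;  q: 5^2 = 25;  r: 5
Total ground atoms: 125 + 25 + 5 = 155.

155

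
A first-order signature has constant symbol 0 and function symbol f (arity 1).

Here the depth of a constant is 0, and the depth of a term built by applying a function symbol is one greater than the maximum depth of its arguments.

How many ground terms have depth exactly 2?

Write N_k for the number of ground terms of depth ≤ k. A term of depth ≤ k is either a constant or a function symbol applied to arguments of depth ≤ k−1, so N_k = 1 + N_{k-1}.
N_0 = 1
N_1 = 1 + 1 = 2
N_2 = 1 + 2 = 3
Terms of depth exactly 2: N_2 − N_1 = 3 − 2 = 1.

1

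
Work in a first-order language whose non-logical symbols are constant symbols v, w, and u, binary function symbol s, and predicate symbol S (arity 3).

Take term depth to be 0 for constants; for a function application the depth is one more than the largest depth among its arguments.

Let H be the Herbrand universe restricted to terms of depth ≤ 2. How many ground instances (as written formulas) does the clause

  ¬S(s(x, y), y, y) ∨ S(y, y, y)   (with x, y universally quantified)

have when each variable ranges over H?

21609

Ground terms of depth ≤ 2:
  Count level by level. With function symbols s/2, the terms of depth ≤ k are the 3 constants together with each function applied to depth-≤(k−1) tuples, so N_k = 3 + N_{k-1}^2.
  N_0 = 3
  N_1 = 3 + 3^2 = 12
  N_2 = 3 + 12^2 = 147
So there are 147 ground terms available for substitution.
Each of x, y ranges independently over the available ground terms, and distinct assignments produce distinct instances.
Number of ground instances = 147^2 = 21609.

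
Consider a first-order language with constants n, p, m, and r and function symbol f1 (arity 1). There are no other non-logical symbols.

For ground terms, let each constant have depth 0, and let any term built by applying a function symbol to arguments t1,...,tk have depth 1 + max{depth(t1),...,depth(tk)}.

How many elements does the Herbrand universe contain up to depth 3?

16

Let N_k count ground terms of depth at most k. Each non-constant term of depth ≤ k is some function symbol applied to depth-≤(k−1) arguments, giving N_k = 4 + N_{k-1}.
N_0 = 4
N_1 = 4 + 4 = 8
N_2 = 4 + 8 = 12
N_3 = 4 + 12 = 16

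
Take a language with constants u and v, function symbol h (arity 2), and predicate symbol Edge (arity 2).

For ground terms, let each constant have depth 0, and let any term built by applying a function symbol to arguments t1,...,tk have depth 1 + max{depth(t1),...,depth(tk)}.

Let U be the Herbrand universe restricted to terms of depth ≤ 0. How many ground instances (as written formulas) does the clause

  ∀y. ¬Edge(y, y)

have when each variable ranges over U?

Ground terms of depth ≤ 0:
  If N_k denotes the number of depth-≤k ground terms, the 2 constants give N_0 = 2, and each function symbol of arity r contributes N_{k-1}^r new terms at level k: N_k = 2 + N_{k-1}^2.
  N_0 = 2
  Explicitly: u, v.
So there are 2 ground terms available for substitution.
There is 1 variable to instantiate (y),  occurring in at least one literal, so different choices give different ground instances.
Number of ground instances = 2.

2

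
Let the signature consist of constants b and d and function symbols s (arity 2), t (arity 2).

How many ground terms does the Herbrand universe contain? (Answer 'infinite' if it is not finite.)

The signature has at least one function symbol (s, arity 2) and at least one constant (b).
Iterating s gives infinitely many distinct ground terms: b, s(b, b), s(s(b, b), s(b, b)), ...
So the Herbrand universe is infinite.

infinite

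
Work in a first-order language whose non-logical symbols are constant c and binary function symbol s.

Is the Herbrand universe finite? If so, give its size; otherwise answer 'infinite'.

The signature has at least one function symbol (s, arity 2) and at least one constant (c).
Iterating s gives infinitely many distinct ground terms: c, s(c, c), s(s(c, c), s(c, c)), ...
So the Herbrand universe is infinite.

infinite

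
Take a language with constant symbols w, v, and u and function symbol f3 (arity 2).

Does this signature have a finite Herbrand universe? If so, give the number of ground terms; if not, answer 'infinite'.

The signature has at least one function symbol (f3, arity 2) and at least one constant (w).
Iterating f3 gives infinitely many distinct ground terms: w, f3(w, w), f3(f3(w, w), f3(w, w)), ...
So the Herbrand universe is infinite.

infinite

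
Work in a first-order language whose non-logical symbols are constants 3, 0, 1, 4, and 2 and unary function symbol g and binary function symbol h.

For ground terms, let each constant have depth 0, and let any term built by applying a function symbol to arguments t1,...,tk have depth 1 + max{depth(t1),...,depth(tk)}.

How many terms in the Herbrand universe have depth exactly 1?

Write N_k for the number of ground terms of depth ≤ k. A term of depth ≤ k is either a constant or a function symbol applied to arguments of depth ≤ k−1, so N_k = 5 + N_{k-1} + N_{k-1}^2.
N_0 = 5
N_1 = 5 + 5 + 5^2 = 35
Terms of depth exactly 1: N_1 − N_0 = 35 − 5 = 30.

30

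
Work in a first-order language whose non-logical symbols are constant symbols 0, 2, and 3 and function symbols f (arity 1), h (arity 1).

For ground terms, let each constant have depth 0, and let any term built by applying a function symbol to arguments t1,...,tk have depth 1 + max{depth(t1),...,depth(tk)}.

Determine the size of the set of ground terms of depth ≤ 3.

45

Count level by level. With function symbols f/1, h/1, the terms of depth ≤ k are the 3 constants together with each function applied to depth-≤(k−1) tuples, so N_k = 3 + N_{k-1} + N_{k-1}.
N_0 = 3
N_1 = 3 + 3 + 3 = 9
N_2 = 3 + 9 + 9 = 21
N_3 = 3 + 21 + 21 = 45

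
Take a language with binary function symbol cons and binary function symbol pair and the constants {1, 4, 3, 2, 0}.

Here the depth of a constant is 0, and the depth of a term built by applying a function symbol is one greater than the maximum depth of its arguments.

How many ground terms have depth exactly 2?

6000

Count level by level. With function symbols cons/2, pair/2, the terms of depth ≤ k are the 5 constants together with each function applied to depth-≤(k−1) tuples, so N_k = 5 + N_{k-1}^2 + N_{k-1}^2.
N_0 = 5
N_1 = 5 + 5^2 + 5^2 = 55
N_2 = 5 + 55^2 + 55^2 = 6055
Terms of depth exactly 2: N_2 − N_1 = 6055 − 55 = 6000.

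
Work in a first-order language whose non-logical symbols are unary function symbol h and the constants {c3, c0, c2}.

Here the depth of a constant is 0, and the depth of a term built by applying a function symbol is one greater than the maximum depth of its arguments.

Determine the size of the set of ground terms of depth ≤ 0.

Let N_k count ground terms of depth at most k. Each non-constant term of depth ≤ k is some function symbol applied to depth-≤(k−1) arguments, giving N_k = 3 + N_{k-1}.
N_0 = 3

3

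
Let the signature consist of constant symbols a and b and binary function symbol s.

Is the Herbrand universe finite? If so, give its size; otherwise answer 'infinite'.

infinite

The signature has at least one function symbol (s, arity 2) and at least one constant (a).
Iterating s gives infinitely many distinct ground terms: a, s(a, a), s(s(a, a), s(a, a)), ...
So the Herbrand universe is infinite.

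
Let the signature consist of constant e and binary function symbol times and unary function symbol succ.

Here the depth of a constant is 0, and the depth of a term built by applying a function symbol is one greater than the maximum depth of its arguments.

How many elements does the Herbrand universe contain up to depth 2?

13

If N_k denotes the number of depth-≤k ground terms, the 1 constant gives N_0 = 1, and each function symbol of arity r contributes N_{k-1}^r new terms at level k: N_k = 1 + N_{k-1}^2 + N_{k-1}.
N_0 = 1
N_1 = 1 + 1^2 + 1 = 3
N_2 = 1 + 3^2 + 3 = 13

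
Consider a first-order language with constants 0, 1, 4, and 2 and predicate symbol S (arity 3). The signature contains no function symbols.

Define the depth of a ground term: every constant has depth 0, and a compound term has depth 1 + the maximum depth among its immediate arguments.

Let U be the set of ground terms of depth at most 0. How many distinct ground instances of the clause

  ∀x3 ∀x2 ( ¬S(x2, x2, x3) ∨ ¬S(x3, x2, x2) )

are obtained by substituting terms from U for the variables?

16

Ground terms of depth ≤ 0:
  With no function symbols every ground term is a constant, so there are exactly 4 ground terms at every depth bound.
  N_0 = 4
  Explicitly: 0, 1, 4, 2.
So there are 4 ground terms available for substitution.
The body mentions every one of the 2 quantified variables; since ground terms form a free algebra, no two substitutions collapse to the same formula.
Number of ground instances = 4^2 = 16.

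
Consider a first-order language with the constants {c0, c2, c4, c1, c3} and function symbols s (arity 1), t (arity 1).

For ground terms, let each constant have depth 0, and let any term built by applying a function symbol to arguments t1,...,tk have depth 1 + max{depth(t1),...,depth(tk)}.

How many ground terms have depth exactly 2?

20

Count level by level. With function symbols s/1, t/1, the terms of depth ≤ k are the 5 constants together with each function applied to depth-≤(k−1) tuples, so N_k = 5 + N_{k-1} + N_{k-1}.
N_0 = 5
N_1 = 5 + 5 + 5 = 15
N_2 = 5 + 15 + 15 = 35
Terms of depth exactly 2: N_2 − N_1 = 35 − 15 = 20.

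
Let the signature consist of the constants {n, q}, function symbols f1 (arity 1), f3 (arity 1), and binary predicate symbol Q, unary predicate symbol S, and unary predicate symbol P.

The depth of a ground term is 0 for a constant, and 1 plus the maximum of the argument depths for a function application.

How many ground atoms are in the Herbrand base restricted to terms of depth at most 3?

First count ground terms of depth ≤ 3.
Let N_k = |{terms of depth ≤ k}|. Then N_0 = 2 and N_k = 2 + N_{k-1} + N_{k-1} for k ≥ 1 (one summand per function symbol, arity giving the exponent).
N_0 = 2
N_1 = 2 + 2 + 2 = 6
N_2 = 2 + 6 + 6 = 14
N_3 = 2 + 14 + 14 = 30
So |H| = 30.
Ground atoms are formed by filling each argument slot of a predicate with a term from H, so an r-ary predicate gives |H|^r atoms:
  Q: 30^2 = 900;  S: 30;  P: 30
Total ground atoms: 900 + 30 + 30 = 960.

960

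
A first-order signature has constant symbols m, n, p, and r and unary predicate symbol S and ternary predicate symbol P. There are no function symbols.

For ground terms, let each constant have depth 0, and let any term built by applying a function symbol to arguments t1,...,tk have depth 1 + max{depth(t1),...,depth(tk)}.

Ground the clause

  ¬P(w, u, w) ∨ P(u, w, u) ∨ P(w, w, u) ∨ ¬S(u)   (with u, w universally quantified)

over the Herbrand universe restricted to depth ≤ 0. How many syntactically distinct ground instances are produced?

16

Ground terms of depth ≤ 0:
  With no function symbols every ground term is a constant, so there are exactly 4 ground terms at every depth bound.
  N_0 = 4
  Explicitly: m, n, p, r.
So there are 4 ground terms available for substitution.
There are 2 variables to instantiate (u, w), each occurring in at least one literal, so different choices give different ground instances.
Number of ground instances = 4^2 = 16.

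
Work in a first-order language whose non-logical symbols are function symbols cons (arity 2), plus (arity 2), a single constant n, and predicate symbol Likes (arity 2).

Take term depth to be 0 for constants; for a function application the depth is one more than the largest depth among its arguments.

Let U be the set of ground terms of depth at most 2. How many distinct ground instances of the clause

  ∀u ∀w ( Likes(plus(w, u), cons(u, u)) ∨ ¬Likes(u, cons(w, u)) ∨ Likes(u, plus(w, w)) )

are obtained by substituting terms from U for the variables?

361

Ground terms of depth ≤ 2:
  Write N_k for the number of ground terms of depth ≤ k. A term of depth ≤ k is either a constant or a function symbol applied to arguments of depth ≤ k−1, so N_k = 1 + N_{k-1}^2 + N_{k-1}^2.
  N_0 = 1
  N_1 = 1 + 1^2 + 1^2 = 3
  N_2 = 1 + 3^2 + 3^2 = 19
So there are 19 ground terms available for substitution.
The clause has 2 distinct variables (u, w), each appearing in the body. In the free term algebra distinct substitutions yield syntactically distinct ground instances.
Number of ground instances = 19^2 = 361.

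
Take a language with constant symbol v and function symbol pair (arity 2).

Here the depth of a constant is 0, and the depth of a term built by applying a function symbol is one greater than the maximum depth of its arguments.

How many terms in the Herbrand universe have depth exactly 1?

Count level by level. With function symbols pair/2, the terms of depth ≤ k are the 1 constant together with each function applied to depth-≤(k−1) tuples, so N_k = 1 + N_{k-1}^2.
N_0 = 1
N_1 = 1 + 1^2 = 2
Terms of depth exactly 1: N_1 − N_0 = 2 − 1 = 1.

1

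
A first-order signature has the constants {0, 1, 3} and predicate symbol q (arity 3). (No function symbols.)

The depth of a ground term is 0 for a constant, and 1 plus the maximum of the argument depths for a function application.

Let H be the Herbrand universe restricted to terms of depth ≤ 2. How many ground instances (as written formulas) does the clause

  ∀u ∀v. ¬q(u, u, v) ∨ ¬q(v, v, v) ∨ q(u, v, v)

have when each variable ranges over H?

Ground terms of depth ≤ 2:
  With no function symbols every ground term is a constant, so there are exactly 3 ground terms at every depth bound.
  N_0 = 3
  N_1 = 3
  N_2 = 3
So there are 3 ground terms available for substitution.
The body mentions every one of the 2 quantified variables; since ground terms form a free algebra, no two substitutions collapse to the same formula.
Number of ground instances = 3^2 = 9.

9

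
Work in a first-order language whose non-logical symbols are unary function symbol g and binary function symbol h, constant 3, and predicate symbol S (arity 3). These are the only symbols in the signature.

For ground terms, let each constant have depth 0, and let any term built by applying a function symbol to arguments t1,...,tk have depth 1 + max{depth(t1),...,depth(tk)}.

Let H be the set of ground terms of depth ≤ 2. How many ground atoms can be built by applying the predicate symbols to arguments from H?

2197

First count ground terms of depth ≤ 2.
Let N_k = |{terms of depth ≤ k}|. Then N_0 = 1 and N_k = 1 + N_{k-1} + N_{k-1}^2 for k ≥ 1 (one summand per function symbol, arity giving the exponent).
N_0 = 1
N_1 = 1 + 1 + 1^2 = 3
N_2 = 1 + 3 + 3^2 = 13
So |H| = 13.
A ground atom is a predicate applied to a tuple of terms from H, so the count is the sum over predicates of |H|^arity:
  S: 13^3 = 2197
Total ground atoms: 2197.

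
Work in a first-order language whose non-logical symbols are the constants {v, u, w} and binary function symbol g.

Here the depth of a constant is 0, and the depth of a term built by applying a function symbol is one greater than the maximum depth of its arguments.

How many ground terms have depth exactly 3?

21465

Write N_k for the number of ground terms of depth ≤ k. A term of depth ≤ k is either a constant or a function symbol applied to arguments of depth ≤ k−1, so N_k = 3 + N_{k-1}^2.
N_0 = 3
N_1 = 3 + 3^2 = 12
N_2 = 3 + 12^2 = 147
N_3 = 3 + 147^2 = 21612
Terms of depth exactly 3: N_3 − N_2 = 21612 − 147 = 21465.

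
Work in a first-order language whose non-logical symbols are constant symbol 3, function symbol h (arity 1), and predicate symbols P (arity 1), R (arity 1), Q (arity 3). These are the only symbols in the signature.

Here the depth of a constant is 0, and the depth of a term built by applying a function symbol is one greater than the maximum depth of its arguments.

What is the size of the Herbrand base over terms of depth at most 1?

12

First count ground terms of depth ≤ 1.
Let N_k = |{terms of depth ≤ k}|. Then N_0 = 1 and N_k = 1 + N_{k-1} for k ≥ 1 (one summand per function symbol, arity giving the exponent).
N_0 = 1
N_1 = 1 + 1 = 2
Explicitly: 3, h(3).
So |H| = 2.
Ground atoms are formed by filling each argument slot of a predicate with a term from H, so an r-ary predicate gives |H|^r atoms:
  P: 2;  R: 2;  Q: 2^3 = 8
Total ground atoms: 2 + 2 + 8 = 12.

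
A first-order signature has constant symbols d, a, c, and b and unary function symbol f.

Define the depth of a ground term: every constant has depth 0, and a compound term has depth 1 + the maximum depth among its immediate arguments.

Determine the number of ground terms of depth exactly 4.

If N_k denotes the number of depth-≤k ground terms, the 4 constants give N_0 = 4, and each function symbol of arity r contributes N_{k-1}^r new terms at level k: N_k = 4 + N_{k-1}.
N_0 = 4
N_1 = 4 + 4 = 8
N_2 = 4 + 8 = 12
N_3 = 4 + 12 = 16
N_4 = 4 + 16 = 20
Terms of depth exactly 4: N_4 − N_3 = 20 − 16 = 4.

4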